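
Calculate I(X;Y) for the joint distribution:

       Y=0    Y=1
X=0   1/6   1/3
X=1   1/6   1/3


H(X) = 1.0000, H(Y) = 0.9183, H(X,Y) = 1.9183
I(X;Y) = H(X) + H(Y) - H(X,Y) = 0.0000 bits


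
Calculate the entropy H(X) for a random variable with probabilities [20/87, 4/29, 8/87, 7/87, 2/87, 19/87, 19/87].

H(X) = -Σ p(x) log₂ p(x)
  -20/87 × log₂(20/87) = 0.4876
  -4/29 × log₂(4/29) = 0.3942
  -8/87 × log₂(8/87) = 0.3166
  -7/87 × log₂(7/87) = 0.2925
  -2/87 × log₂(2/87) = 0.1251
  -19/87 × log₂(19/87) = 0.4794
  -19/87 × log₂(19/87) = 0.4794
H(X) = 2.5748 bits


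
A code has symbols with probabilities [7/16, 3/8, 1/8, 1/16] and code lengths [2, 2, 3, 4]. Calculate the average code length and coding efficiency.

Average length L = Σ p_i × l_i = 2.2500 bits
Entropy H = 1.6774 bits
Efficiency η = H/L × 100% = 74.55%


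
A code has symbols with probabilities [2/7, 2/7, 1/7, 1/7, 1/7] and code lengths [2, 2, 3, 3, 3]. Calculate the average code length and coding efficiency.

Average length L = Σ p_i × l_i = 2.4286 bits
Entropy H = 2.2359 bits
Efficiency η = H/L × 100% = 92.07%


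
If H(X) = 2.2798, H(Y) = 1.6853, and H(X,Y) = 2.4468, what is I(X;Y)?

I(X;Y) = H(X) + H(Y) - H(X,Y)
I(X;Y) = 2.2798 + 1.6853 - 2.4468 = 1.5183 bits


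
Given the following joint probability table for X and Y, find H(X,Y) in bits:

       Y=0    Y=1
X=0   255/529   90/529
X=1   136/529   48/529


H(X,Y) = -Σ p(x,y) log₂ p(x,y)
  p(0,0)=255/529: -0.4820 × log₂(0.4820) = 0.5075
  p(0,1)=90/529: -0.1701 × log₂(0.1701) = 0.4347
  p(1,0)=136/529: -0.2571 × log₂(0.2571) = 0.5038
  p(1,1)=48/529: -0.0907 × log₂(0.0907) = 0.3141
H(X,Y) = 1.7602 bits


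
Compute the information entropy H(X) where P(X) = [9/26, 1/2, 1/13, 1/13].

H(X) = -Σ p(x) log₂ p(x)
  -9/26 × log₂(9/26) = 0.5298
  -1/2 × log₂(1/2) = 0.5000
  -1/13 × log₂(1/13) = 0.2846
  -1/13 × log₂(1/13) = 0.2846
H(X) = 1.5991 bits


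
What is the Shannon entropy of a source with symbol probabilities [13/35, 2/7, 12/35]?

H(X) = -Σ p(x) log₂ p(x)
  -13/35 × log₂(13/35) = 0.5307
  -2/7 × log₂(2/7) = 0.5164
  -12/35 × log₂(12/35) = 0.5295
H(X) = 1.5766 bits


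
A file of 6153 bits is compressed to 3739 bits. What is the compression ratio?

Compression ratio = Original / Compressed
= 6153 / 3739 = 1.65:1


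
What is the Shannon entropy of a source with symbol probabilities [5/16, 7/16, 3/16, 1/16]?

H(X) = -Σ p(x) log₂ p(x)
  -5/16 × log₂(5/16) = 0.5244
  -7/16 × log₂(7/16) = 0.5218
  -3/16 × log₂(3/16) = 0.4528
  -1/16 × log₂(1/16) = 0.2500
H(X) = 1.7490 bits


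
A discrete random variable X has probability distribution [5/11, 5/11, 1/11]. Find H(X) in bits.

H(X) = -Σ p(x) log₂ p(x)
  -5/11 × log₂(5/11) = 0.5170
  -5/11 × log₂(5/11) = 0.5170
  -1/11 × log₂(1/11) = 0.3145
H(X) = 1.3486 bits


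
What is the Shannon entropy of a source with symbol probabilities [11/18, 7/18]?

H(X) = -Σ p(x) log₂ p(x)
  -11/18 × log₂(11/18) = 0.4342
  -7/18 × log₂(7/18) = 0.5299
H(X) = 0.9641 bits


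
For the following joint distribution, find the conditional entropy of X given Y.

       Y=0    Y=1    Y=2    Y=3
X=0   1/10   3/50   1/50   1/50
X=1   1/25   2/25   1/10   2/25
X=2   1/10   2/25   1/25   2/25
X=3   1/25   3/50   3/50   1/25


H(X|Y) = Σ_y p(y) H(X|Y=y)
  p(Y=0) = 7/25, H(X|Y=0) = 1.8631
  p(Y=1) = 7/25, H(X|Y=1) = 1.9852
  p(Y=2) = 11/50, H(X|Y=2) = 1.7899
  p(Y=3) = 11/50, H(X|Y=3) = 1.8231
H(X|Y) = 0.2800×1.8631 + 0.2800×1.9852 + 0.2200×1.7899 + 0.2200×1.8231 = 1.8724 bits


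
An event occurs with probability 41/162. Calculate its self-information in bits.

Information content I(x) = -log₂(p(x))
I = -log₂(41/162) = -log₂(0.2531)
I = 1.9823 bits


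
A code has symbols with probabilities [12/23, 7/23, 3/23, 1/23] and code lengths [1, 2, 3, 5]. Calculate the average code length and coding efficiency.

Average length L = Σ p_i × l_i = 1.7391 bits
Entropy H = 1.5920 bits
Efficiency η = H/L × 100% = 91.54%


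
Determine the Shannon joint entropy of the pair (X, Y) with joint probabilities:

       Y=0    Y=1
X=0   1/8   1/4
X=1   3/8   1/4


H(X,Y) = -Σ p(x,y) log₂ p(x,y)
  p(0,0)=1/8: -0.1250 × log₂(0.1250) = 0.3750
  p(0,1)=1/4: -0.2500 × log₂(0.2500) = 0.5000
  p(1,0)=3/8: -0.3750 × log₂(0.3750) = 0.5306
  p(1,1)=1/4: -0.2500 × log₂(0.2500) = 0.5000
H(X,Y) = 1.9056 bits


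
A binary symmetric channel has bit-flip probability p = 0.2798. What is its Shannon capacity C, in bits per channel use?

For BSC with error probability p:
C = 1 - H(p) where H(p) is binary entropy
H(0.2798) = -0.2798 × log₂(0.2798) - 0.7202 × log₂(0.7202)
H(p) = 0.8552
C = 1 - 0.8552 = 0.1448 bits/use


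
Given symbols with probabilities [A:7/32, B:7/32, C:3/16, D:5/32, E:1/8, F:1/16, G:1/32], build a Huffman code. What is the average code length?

Huffman tree construction:
Combine smallest probabilities repeatedly
Resulting codes:
  A: 00 (length 2)
  B: 01 (length 2)
  C: 111 (length 3)
  D: 110 (length 3)
  E: 101 (length 3)
  F: 1001 (length 4)
  G: 1000 (length 4)
Average length = Σ p(s) × length(s) = 2.6562 bits


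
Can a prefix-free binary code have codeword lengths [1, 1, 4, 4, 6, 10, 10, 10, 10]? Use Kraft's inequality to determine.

Kraft inequality: Σ 2^(-l_i) ≤ 1 for prefix-free code
Calculating: 2^(-1) + 2^(-1) + 2^(-4) + 2^(-4) + 2^(-6) + 2^(-10) + 2^(-10) + 2^(-10) + 2^(-10)
= 0.5 + 0.5 + 0.0625 + 0.0625 + 0.015625 + 0.0009765625 + 0.0009765625 + 0.0009765625 + 0.0009765625
= 1.1445
Since 1.1445 > 1, prefix-free code does not exist


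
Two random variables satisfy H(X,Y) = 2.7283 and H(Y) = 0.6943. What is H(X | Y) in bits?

Chain rule: H(X,Y) = H(X|Y) + H(Y)
H(X|Y) = H(X,Y) - H(Y) = 2.7283 - 0.6943 = 2.034 bits


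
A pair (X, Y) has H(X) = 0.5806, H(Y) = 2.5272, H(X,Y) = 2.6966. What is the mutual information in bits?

I(X;Y) = H(X) + H(Y) - H(X,Y)
I(X;Y) = 0.5806 + 2.5272 - 2.6966 = 0.4112 bits


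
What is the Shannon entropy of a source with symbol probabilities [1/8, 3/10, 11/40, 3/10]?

H(X) = -Σ p(x) log₂ p(x)
  -1/8 × log₂(1/8) = 0.3750
  -3/10 × log₂(3/10) = 0.5211
  -11/40 × log₂(11/40) = 0.5122
  -3/10 × log₂(3/10) = 0.5211
H(X) = 1.9294 bits


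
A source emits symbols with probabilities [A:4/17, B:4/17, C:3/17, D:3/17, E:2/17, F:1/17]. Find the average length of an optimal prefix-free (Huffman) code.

Huffman tree construction:
Combine smallest probabilities repeatedly
Resulting codes:
  A: 01 (length 2)
  B: 10 (length 2)
  C: 110 (length 3)
  D: 111 (length 3)
  E: 001 (length 3)
  F: 000 (length 3)
Average length = Σ p(s) × length(s) = 2.5294 bits


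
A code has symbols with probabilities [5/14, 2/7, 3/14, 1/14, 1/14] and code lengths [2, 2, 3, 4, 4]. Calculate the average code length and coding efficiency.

Average length L = Σ p_i × l_i = 2.5000 bits
Entropy H = 2.0670 bits
Efficiency η = H/L × 100% = 82.68%


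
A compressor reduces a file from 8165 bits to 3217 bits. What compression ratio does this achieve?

Compression ratio = Original / Compressed
= 8165 / 3217 = 2.54:1


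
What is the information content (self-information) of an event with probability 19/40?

Information content I(x) = -log₂(p(x))
I = -log₂(19/40) = -log₂(0.4750)
I = 1.0740 bits


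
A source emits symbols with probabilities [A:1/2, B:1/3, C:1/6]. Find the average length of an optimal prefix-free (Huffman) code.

Huffman tree construction:
Combine smallest probabilities repeatedly
Resulting codes:
  A: 0 (length 1)
  B: 11 (length 2)
  C: 10 (length 2)
Average length = Σ p(s) × length(s) = 1.5000 bits


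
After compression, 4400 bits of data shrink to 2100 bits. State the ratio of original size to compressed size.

Compression ratio = Original / Compressed
= 4400 / 2100 = 2.10:1


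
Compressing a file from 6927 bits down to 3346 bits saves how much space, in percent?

Space savings = (1 - Compressed/Original) × 100%
= (1 - 3346/6927) × 100%
= 51.70%


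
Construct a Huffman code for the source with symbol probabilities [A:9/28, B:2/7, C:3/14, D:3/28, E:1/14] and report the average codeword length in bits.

Huffman tree construction:
Combine smallest probabilities repeatedly
Resulting codes:
  A: 11 (length 2)
  B: 10 (length 2)
  C: 01 (length 2)
  D: 001 (length 3)
  E: 000 (length 3)
Average length = Σ p(s) × length(s) = 2.1786 bits


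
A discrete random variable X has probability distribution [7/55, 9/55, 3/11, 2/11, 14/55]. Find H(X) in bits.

H(X) = -Σ p(x) log₂ p(x)
  -7/55 × log₂(7/55) = 0.3785
  -9/55 × log₂(9/55) = 0.4273
  -3/11 × log₂(3/11) = 0.5112
  -2/11 × log₂(2/11) = 0.4472
  -14/55 × log₂(14/55) = 0.5025
H(X) = 2.2667 bits


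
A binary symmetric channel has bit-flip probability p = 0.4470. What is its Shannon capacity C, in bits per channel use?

For BSC with error probability p:
C = 1 - H(p) where H(p) is binary entropy
H(0.4470) = -0.4470 × log₂(0.4470) - 0.5530 × log₂(0.5530)
H(p) = 0.9919
C = 1 - 0.9919 = 0.0081 bits/use


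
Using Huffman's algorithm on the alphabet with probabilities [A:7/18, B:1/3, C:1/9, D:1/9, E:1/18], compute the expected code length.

Huffman tree construction:
Combine smallest probabilities repeatedly
Resulting codes:
  A: 0 (length 1)
  B: 11 (length 2)
  C: 1011 (length 4)
  D: 100 (length 3)
  E: 1010 (length 4)
Average length = Σ p(s) × length(s) = 2.0556 bits


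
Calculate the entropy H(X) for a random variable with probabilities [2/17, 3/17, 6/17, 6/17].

H(X) = -Σ p(x) log₂ p(x)
  -2/17 × log₂(2/17) = 0.3632
  -3/17 × log₂(3/17) = 0.4416
  -6/17 × log₂(6/17) = 0.5303
  -6/17 × log₂(6/17) = 0.5303
H(X) = 1.8654 bits


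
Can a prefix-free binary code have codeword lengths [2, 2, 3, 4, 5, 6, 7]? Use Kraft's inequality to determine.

Kraft inequality: Σ 2^(-l_i) ≤ 1 for prefix-free code
Calculating: 2^(-2) + 2^(-2) + 2^(-3) + 2^(-4) + 2^(-5) + 2^(-6) + 2^(-7)
= 0.25 + 0.25 + 0.125 + 0.0625 + 0.03125 + 0.015625 + 0.0078125
= 0.7422
Since 0.7422 ≤ 1, prefix-free code exists


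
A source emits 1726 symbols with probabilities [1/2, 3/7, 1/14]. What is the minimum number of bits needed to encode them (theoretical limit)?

Entropy H = 1.2958 bits/symbol
Minimum bits = H × n = 1.2958 × 1726
= 2236.61 bits


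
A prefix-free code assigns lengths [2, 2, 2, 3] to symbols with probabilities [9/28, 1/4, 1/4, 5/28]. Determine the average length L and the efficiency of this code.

Average length L = Σ p_i × l_i = 2.1786 bits
Entropy H = 1.9701 bits
Efficiency η = H/L × 100% = 90.43%


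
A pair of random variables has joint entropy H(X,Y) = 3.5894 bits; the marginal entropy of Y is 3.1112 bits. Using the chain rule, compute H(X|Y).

Chain rule: H(X,Y) = H(X|Y) + H(Y)
H(X|Y) = H(X,Y) - H(Y) = 3.5894 - 3.1112 = 0.4782 bits


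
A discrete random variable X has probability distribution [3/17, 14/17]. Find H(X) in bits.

H(X) = -Σ p(x) log₂ p(x)
  -3/17 × log₂(3/17) = 0.4416
  -14/17 × log₂(14/17) = 0.2307
H(X) = 0.6723 bits


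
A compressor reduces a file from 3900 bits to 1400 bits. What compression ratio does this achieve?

Compression ratio = Original / Compressed
= 3900 / 1400 = 2.79:1


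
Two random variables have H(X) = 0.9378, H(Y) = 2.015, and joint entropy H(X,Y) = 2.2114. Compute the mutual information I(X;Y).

I(X;Y) = H(X) + H(Y) - H(X,Y)
I(X;Y) = 0.9378 + 2.015 - 2.2114 = 0.7414 bits


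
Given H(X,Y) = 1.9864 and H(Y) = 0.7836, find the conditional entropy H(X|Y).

Chain rule: H(X,Y) = H(X|Y) + H(Y)
H(X|Y) = H(X,Y) - H(Y) = 1.9864 - 0.7836 = 1.2028 bits


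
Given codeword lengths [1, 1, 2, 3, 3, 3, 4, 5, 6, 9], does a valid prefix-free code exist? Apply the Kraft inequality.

Kraft inequality: Σ 2^(-l_i) ≤ 1 for prefix-free code
Calculating: 2^(-1) + 2^(-1) + 2^(-2) + 2^(-3) + 2^(-3) + 2^(-3) + 2^(-4) + 2^(-5) + 2^(-6) + 2^(-9)
= 0.5 + 0.5 + 0.25 + 0.125 + 0.125 + 0.125 + 0.0625 + 0.03125 + 0.015625 + 0.001953125
= 1.7363
Since 1.7363 > 1, prefix-free code does not exist


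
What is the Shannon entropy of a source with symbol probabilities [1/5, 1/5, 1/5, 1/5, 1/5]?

H(X) = -Σ p(x) log₂ p(x)
  -1/5 × log₂(1/5) = 0.4644
  -1/5 × log₂(1/5) = 0.4644
  -1/5 × log₂(1/5) = 0.4644
  -1/5 × log₂(1/5) = 0.4644
  -1/5 × log₂(1/5) = 0.4644
H(X) = 2.3219 bits


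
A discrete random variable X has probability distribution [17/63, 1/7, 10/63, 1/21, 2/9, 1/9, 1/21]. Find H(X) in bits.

H(X) = -Σ p(x) log₂ p(x)
  -17/63 × log₂(17/63) = 0.5100
  -1/7 × log₂(1/7) = 0.4011
  -10/63 × log₂(10/63) = 0.4215
  -1/21 × log₂(1/21) = 0.2092
  -2/9 × log₂(2/9) = 0.4822
  -1/9 × log₂(1/9) = 0.3522
  -1/21 × log₂(1/21) = 0.2092
H(X) = 2.5852 bits


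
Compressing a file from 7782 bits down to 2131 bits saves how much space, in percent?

Space savings = (1 - Compressed/Original) × 100%
= (1 - 2131/7782) × 100%
= 72.62%


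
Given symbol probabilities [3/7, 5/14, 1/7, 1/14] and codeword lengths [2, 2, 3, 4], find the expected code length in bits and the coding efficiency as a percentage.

Average length L = Σ p_i × l_i = 2.2857 bits
Entropy H = 1.7274 bits
Efficiency η = H/L × 100% = 75.57%


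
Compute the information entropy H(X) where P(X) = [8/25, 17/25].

H(X) = -Σ p(x) log₂ p(x)
  -8/25 × log₂(8/25) = 0.5260
  -17/25 × log₂(17/25) = 0.3783
H(X) = 0.9044 bits


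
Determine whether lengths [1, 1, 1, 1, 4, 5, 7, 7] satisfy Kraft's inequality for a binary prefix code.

Kraft inequality: Σ 2^(-l_i) ≤ 1 for prefix-free code
Calculating: 2^(-1) + 2^(-1) + 2^(-1) + 2^(-1) + 2^(-4) + 2^(-5) + 2^(-7) + 2^(-7)
= 0.5 + 0.5 + 0.5 + 0.5 + 0.0625 + 0.03125 + 0.0078125 + 0.0078125
= 2.1094
Since 2.1094 > 1, prefix-free code does not exist


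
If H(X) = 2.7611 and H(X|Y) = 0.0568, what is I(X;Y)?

I(X;Y) = H(X) - H(X|Y)
I(X;Y) = 2.7611 - 0.0568 = 2.7043 bits


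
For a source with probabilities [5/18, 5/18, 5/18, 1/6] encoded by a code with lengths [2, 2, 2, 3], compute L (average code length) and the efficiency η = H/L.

Average length L = Σ p_i × l_i = 2.1667 bits
Entropy H = 1.9708 bits
Efficiency η = H/L × 100% = 90.96%


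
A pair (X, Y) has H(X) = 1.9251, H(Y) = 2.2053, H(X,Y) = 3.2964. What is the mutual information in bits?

I(X;Y) = H(X) + H(Y) - H(X,Y)
I(X;Y) = 1.9251 + 2.2053 - 3.2964 = 0.834 bits


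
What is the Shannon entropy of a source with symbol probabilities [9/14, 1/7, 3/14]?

H(X) = -Σ p(x) log₂ p(x)
  -9/14 × log₂(9/14) = 0.4098
  -1/7 × log₂(1/7) = 0.4011
  -3/14 × log₂(3/14) = 0.4762
H(X) = 1.2871 bits


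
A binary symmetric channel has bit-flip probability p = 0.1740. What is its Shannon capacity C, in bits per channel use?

For BSC with error probability p:
C = 1 - H(p) where H(p) is binary entropy
H(0.1740) = -0.1740 × log₂(0.1740) - 0.8260 × log₂(0.8260)
H(p) = 0.6668
C = 1 - 0.6668 = 0.3332 bits/use


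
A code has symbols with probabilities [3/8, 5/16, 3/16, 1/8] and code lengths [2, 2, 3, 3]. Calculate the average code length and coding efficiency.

Average length L = Σ p_i × l_i = 2.3125 bits
Entropy H = 1.8829 bits
Efficiency η = H/L × 100% = 81.42%


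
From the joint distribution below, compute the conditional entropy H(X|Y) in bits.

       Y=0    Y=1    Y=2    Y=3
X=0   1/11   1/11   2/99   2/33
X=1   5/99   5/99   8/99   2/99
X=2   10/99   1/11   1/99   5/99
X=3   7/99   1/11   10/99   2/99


H(X|Y) = Σ_y p(y) H(X|Y=y)
  p(Y=0) = 31/99, H(X|Y=0) = 1.9539
  p(Y=1) = 32/99, H(X|Y=1) = 1.9626
  p(Y=2) = 7/33, H(X|Y=2) = 1.5724
  p(Y=3) = 5/33, H(X|Y=3) = 1.8323
H(X|Y) = 0.3131×1.9539 + 0.3232×1.9626 + 0.2121×1.5724 + 0.1515×1.8323 = 1.8573 bits


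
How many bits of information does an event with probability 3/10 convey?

Information content I(x) = -log₂(p(x))
I = -log₂(3/10) = -log₂(0.3000)
I = 1.7370 bits


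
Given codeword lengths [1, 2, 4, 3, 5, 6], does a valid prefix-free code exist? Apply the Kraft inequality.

Kraft inequality: Σ 2^(-l_i) ≤ 1 for prefix-free code
Calculating: 2^(-1) + 2^(-2) + 2^(-4) + 2^(-3) + 2^(-5) + 2^(-6)
= 0.5 + 0.25 + 0.0625 + 0.125 + 0.03125 + 0.015625
= 0.9844
Since 0.9844 ≤ 1, prefix-free code exists


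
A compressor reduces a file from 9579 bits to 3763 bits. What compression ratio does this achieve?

Compression ratio = Original / Compressed
= 9579 / 3763 = 2.55:1


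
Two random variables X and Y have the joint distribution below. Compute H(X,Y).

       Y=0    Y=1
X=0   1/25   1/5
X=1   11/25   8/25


H(X,Y) = -Σ p(x,y) log₂ p(x,y)
  p(0,0)=1/25: -0.0400 × log₂(0.0400) = 0.1858
  p(0,1)=1/5: -0.2000 × log₂(0.2000) = 0.4644
  p(1,0)=11/25: -0.4400 × log₂(0.4400) = 0.5211
  p(1,1)=8/25: -0.3200 × log₂(0.3200) = 0.5260
H(X,Y) = 1.6973 bits


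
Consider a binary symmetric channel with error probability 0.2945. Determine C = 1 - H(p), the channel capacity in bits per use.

For BSC with error probability p:
C = 1 - H(p) where H(p) is binary entropy
H(0.2945) = -0.2945 × log₂(0.2945) - 0.7055 × log₂(0.7055)
H(p) = 0.8745
C = 1 - 0.8745 = 0.1255 bits/use


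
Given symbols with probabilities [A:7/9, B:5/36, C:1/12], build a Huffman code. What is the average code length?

Huffman tree construction:
Combine smallest probabilities repeatedly
Resulting codes:
  A: 1 (length 1)
  B: 01 (length 2)
  C: 00 (length 2)
Average length = Σ p(s) × length(s) = 1.2222 bits


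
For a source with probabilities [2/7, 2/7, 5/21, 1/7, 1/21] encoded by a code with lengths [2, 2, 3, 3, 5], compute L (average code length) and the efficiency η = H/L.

Average length L = Σ p_i × l_i = 2.5238 bits
Entropy H = 2.1359 bits
Efficiency η = H/L × 100% = 84.63%


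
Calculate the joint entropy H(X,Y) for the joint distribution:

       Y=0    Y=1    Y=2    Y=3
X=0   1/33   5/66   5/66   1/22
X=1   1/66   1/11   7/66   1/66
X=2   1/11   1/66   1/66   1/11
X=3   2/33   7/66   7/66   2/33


H(X,Y) = -Σ p(x,y) log₂ p(x,y)
  p(0,0)=1/33: -0.0303 × log₂(0.0303) = 0.1529
  p(0,1)=5/66: -0.0758 × log₂(0.0758) = 0.2820
  p(0,2)=5/66: -0.0758 × log₂(0.0758) = 0.2820
  p(0,3)=1/22: -0.0455 × log₂(0.0455) = 0.2027
  p(1,0)=1/66: -0.0152 × log₂(0.0152) = 0.0916
  p(1,1)=1/11: -0.0909 × log₂(0.0909) = 0.3145
  p(1,2)=7/66: -0.1061 × log₂(0.1061) = 0.3433
  p(1,3)=1/66: -0.0152 × log₂(0.0152) = 0.0916
  p(2,0)=1/11: -0.0909 × log₂(0.0909) = 0.3145
  p(2,1)=1/66: -0.0152 × log₂(0.0152) = 0.0916
  p(2,2)=1/66: -0.0152 × log₂(0.0152) = 0.0916
  p(2,3)=1/11: -0.0909 × log₂(0.0909) = 0.3145
  p(3,0)=2/33: -0.0606 × log₂(0.0606) = 0.2451
  p(3,1)=7/66: -0.1061 × log₂(0.1061) = 0.3433
  p(3,2)=7/66: -0.1061 × log₂(0.1061) = 0.3433
  p(3,3)=2/33: -0.0606 × log₂(0.0606) = 0.2451
H(X,Y) = 3.7496 bits


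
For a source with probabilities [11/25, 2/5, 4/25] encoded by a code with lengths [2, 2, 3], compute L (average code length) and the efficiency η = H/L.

Average length L = Σ p_i × l_i = 2.1600 bits
Entropy H = 1.4729 bits
Efficiency η = H/L × 100% = 68.19%


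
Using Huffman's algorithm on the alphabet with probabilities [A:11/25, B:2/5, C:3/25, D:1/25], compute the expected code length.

Huffman tree construction:
Combine smallest probabilities repeatedly
Resulting codes:
  A: 0 (length 1)
  B: 11 (length 2)
  C: 101 (length 3)
  D: 100 (length 3)
Average length = Σ p(s) × length(s) = 1.7200 bits


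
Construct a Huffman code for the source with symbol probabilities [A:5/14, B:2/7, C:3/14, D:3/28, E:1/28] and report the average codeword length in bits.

Huffman tree construction:
Combine smallest probabilities repeatedly
Resulting codes:
  A: 11 (length 2)
  B: 10 (length 2)
  C: 01 (length 2)
  D: 001 (length 3)
  E: 000 (length 3)
Average length = Σ p(s) × length(s) = 2.1429 bits


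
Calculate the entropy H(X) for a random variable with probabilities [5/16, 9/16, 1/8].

H(X) = -Σ p(x) log₂ p(x)
  -5/16 × log₂(5/16) = 0.5244
  -9/16 × log₂(9/16) = 0.4669
  -1/8 × log₂(1/8) = 0.3750
H(X) = 1.3663 bits


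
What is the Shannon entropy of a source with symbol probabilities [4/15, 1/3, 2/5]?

H(X) = -Σ p(x) log₂ p(x)
  -4/15 × log₂(4/15) = 0.5085
  -1/3 × log₂(1/3) = 0.5283
  -2/5 × log₂(2/5) = 0.5288
H(X) = 1.5656 bits


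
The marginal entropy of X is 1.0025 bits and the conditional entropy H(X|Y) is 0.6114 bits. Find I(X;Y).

I(X;Y) = H(X) - H(X|Y)
I(X;Y) = 1.0025 - 0.6114 = 0.3911 bits


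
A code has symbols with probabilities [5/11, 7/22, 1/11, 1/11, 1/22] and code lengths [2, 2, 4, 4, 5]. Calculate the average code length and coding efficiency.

Average length L = Σ p_i × l_i = 2.5000 bits
Entropy H = 1.8744 bits
Efficiency η = H/L × 100% = 74.98%


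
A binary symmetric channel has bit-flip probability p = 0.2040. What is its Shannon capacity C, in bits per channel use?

For BSC with error probability p:
C = 1 - H(p) where H(p) is binary entropy
H(0.2040) = -0.2040 × log₂(0.2040) - 0.7960 × log₂(0.7960)
H(p) = 0.7299
C = 1 - 0.7299 = 0.2701 bits/use


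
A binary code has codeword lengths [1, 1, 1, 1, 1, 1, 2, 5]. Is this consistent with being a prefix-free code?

Kraft inequality: Σ 2^(-l_i) ≤ 1 for prefix-free code
Calculating: 2^(-1) + 2^(-1) + 2^(-1) + 2^(-1) + 2^(-1) + 2^(-1) + 2^(-2) + 2^(-5)
= 0.5 + 0.5 + 0.5 + 0.5 + 0.5 + 0.5 + 0.25 + 0.03125
= 3.2812
Since 3.2812 > 1, prefix-free code does not exist


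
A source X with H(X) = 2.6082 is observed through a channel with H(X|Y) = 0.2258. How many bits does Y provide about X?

I(X;Y) = H(X) - H(X|Y)
I(X;Y) = 2.6082 - 0.2258 = 2.3824 bits


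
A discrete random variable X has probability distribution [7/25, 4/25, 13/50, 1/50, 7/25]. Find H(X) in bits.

H(X) = -Σ p(x) log₂ p(x)
  -7/25 × log₂(7/25) = 0.5142
  -4/25 × log₂(4/25) = 0.4230
  -13/50 × log₂(13/50) = 0.5053
  -1/50 × log₂(1/50) = 0.1129
  -7/25 × log₂(7/25) = 0.5142
H(X) = 2.0696 bits


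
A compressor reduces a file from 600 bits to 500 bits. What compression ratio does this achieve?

Compression ratio = Original / Compressed
= 600 / 500 = 1.20:1


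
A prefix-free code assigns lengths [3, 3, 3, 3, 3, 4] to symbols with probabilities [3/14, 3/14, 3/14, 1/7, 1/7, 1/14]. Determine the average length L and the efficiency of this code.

Average length L = Σ p_i × l_i = 3.0714 bits
Entropy H = 2.5027 bits
Efficiency η = H/L × 100% = 81.48%


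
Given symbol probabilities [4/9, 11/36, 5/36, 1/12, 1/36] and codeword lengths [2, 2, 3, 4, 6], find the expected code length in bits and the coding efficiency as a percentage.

Average length L = Σ p_i × l_i = 2.4167 bits
Entropy H = 1.8805 bits
Efficiency η = H/L × 100% = 77.81%


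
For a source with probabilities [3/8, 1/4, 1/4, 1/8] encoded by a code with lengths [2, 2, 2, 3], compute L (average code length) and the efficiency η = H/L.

Average length L = Σ p_i × l_i = 2.1250 bits
Entropy H = 1.9056 bits
Efficiency η = H/L × 100% = 89.68%


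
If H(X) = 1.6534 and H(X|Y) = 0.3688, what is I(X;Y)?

I(X;Y) = H(X) - H(X|Y)
I(X;Y) = 1.6534 - 0.3688 = 1.2846 bits


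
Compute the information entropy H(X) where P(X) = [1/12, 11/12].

H(X) = -Σ p(x) log₂ p(x)
  -1/12 × log₂(1/12) = 0.2987
  -11/12 × log₂(11/12) = 0.1151
H(X) = 0.4138 bits


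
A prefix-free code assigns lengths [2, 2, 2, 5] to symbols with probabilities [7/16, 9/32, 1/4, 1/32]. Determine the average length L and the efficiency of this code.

Average length L = Σ p_i × l_i = 2.0938 bits
Entropy H = 1.6927 bits
Efficiency η = H/L × 100% = 80.85%


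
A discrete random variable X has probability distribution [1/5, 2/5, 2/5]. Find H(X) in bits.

H(X) = -Σ p(x) log₂ p(x)
  -1/5 × log₂(1/5) = 0.4644
  -2/5 × log₂(2/5) = 0.5288
  -2/5 × log₂(2/5) = 0.5288
H(X) = 1.5219 bits


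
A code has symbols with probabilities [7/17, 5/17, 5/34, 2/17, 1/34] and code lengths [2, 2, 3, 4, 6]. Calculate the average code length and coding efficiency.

Average length L = Σ p_i × l_i = 2.5000 bits
Entropy H = 1.9659 bits
Efficiency η = H/L × 100% = 78.64%


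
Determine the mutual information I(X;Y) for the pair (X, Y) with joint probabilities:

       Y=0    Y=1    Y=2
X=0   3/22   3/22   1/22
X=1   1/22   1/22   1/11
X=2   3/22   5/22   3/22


H(X) = 1.4728, H(Y) = 1.5644, H(X,Y) = 2.9763
I(X;Y) = H(X) + H(Y) - H(X,Y) = 0.0609 bits


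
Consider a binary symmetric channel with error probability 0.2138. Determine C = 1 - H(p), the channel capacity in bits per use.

For BSC with error probability p:
C = 1 - H(p) where H(p) is binary entropy
H(0.2138) = -0.2138 × log₂(0.2138) - 0.7862 × log₂(0.7862)
H(p) = 0.7487
C = 1 - 0.7487 = 0.2513 bits/use


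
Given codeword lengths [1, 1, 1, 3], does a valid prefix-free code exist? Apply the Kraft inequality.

Kraft inequality: Σ 2^(-l_i) ≤ 1 for prefix-free code
Calculating: 2^(-1) + 2^(-1) + 2^(-1) + 2^(-3)
= 0.5 + 0.5 + 0.5 + 0.125
= 1.6250
Since 1.6250 > 1, prefix-free code does not exist


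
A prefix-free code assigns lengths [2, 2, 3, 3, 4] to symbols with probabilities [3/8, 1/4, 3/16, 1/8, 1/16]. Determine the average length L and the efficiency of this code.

Average length L = Σ p_i × l_i = 2.4375 bits
Entropy H = 2.1085 bits
Efficiency η = H/L × 100% = 86.50%


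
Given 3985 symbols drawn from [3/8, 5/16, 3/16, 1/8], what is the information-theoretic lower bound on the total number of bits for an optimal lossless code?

Entropy H = 1.8829 bits/symbol
Minimum bits = H × n = 1.8829 × 3985
= 7503.18 bits


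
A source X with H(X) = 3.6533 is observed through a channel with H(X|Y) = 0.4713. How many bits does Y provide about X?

I(X;Y) = H(X) - H(X|Y)
I(X;Y) = 3.6533 - 0.4713 = 3.182 bits


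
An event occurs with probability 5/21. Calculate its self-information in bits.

Information content I(x) = -log₂(p(x))
I = -log₂(5/21) = -log₂(0.2381)
I = 2.0704 bits


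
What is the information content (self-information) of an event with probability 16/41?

Information content I(x) = -log₂(p(x))
I = -log₂(16/41) = -log₂(0.3902)
I = 1.3576 bits


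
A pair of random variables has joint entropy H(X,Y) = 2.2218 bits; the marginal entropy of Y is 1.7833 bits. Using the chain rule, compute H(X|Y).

Chain rule: H(X,Y) = H(X|Y) + H(Y)
H(X|Y) = H(X,Y) - H(Y) = 2.2218 - 1.7833 = 0.4385 bits


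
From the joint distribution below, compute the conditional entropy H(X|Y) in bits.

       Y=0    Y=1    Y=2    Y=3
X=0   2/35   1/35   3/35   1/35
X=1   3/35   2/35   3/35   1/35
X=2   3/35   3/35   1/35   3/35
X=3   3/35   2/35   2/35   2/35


H(X|Y) = Σ_y p(y) H(X|Y=y)
  p(Y=0) = 11/35, H(X|Y=0) = 1.9808
  p(Y=1) = 8/35, H(X|Y=1) = 1.9056
  p(Y=2) = 9/35, H(X|Y=2) = 1.8911
  p(Y=3) = 1/5, H(X|Y=3) = 1.8424
H(X|Y) = 0.3143×1.9808 + 0.2286×1.9056 + 0.2571×1.8911 + 0.2000×1.8424 = 1.9129 bits


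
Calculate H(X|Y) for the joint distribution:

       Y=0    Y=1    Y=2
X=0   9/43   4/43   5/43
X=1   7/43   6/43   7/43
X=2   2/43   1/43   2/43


H(X|Y) = Σ_y p(y) H(X|Y=y)
  p(Y=0) = 18/43, H(X|Y=0) = 1.3821
  p(Y=1) = 11/43, H(X|Y=1) = 1.3222
  p(Y=2) = 14/43, H(X|Y=2) = 1.4316
H(X|Y) = 0.4186×1.3821 + 0.2558×1.3222 + 0.3256×1.4316 = 1.3829 bits


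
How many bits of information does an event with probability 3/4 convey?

Information content I(x) = -log₂(p(x))
I = -log₂(3/4) = -log₂(0.7500)
I = 0.4150 bits


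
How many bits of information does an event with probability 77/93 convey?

Information content I(x) = -log₂(p(x))
I = -log₂(77/93) = -log₂(0.8280)
I = 0.2724 bits


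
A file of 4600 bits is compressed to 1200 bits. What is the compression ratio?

Compression ratio = Original / Compressed
= 4600 / 1200 = 3.83:1


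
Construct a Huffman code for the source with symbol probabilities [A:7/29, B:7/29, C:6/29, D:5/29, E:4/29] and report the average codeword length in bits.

Huffman tree construction:
Combine smallest probabilities repeatedly
Resulting codes:
  A: 01 (length 2)
  B: 10 (length 2)
  C: 00 (length 2)
  D: 111 (length 3)
  E: 110 (length 3)
Average length = Σ p(s) × length(s) = 2.3103 bits


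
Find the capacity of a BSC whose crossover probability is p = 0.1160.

For BSC with error probability p:
C = 1 - H(p) where H(p) is binary entropy
H(0.1160) = -0.1160 × log₂(0.1160) - 0.8840 × log₂(0.8840)
H(p) = 0.5178
C = 1 - 0.5178 = 0.4822 bits/use


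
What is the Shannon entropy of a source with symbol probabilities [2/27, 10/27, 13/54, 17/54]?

H(X) = -Σ p(x) log₂ p(x)
  -2/27 × log₂(2/27) = 0.2781
  -10/27 × log₂(10/27) = 0.5307
  -13/54 × log₂(13/54) = 0.4946
  -17/54 × log₂(17/54) = 0.5249
H(X) = 1.8284 bits


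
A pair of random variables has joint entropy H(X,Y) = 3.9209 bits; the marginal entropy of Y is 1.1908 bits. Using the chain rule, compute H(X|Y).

Chain rule: H(X,Y) = H(X|Y) + H(Y)
H(X|Y) = H(X,Y) - H(Y) = 3.9209 - 1.1908 = 2.7301 bits


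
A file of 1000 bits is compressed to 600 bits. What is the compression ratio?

Compression ratio = Original / Compressed
= 1000 / 600 = 1.67:1


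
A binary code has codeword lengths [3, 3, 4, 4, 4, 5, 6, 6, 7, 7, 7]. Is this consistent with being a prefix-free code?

Kraft inequality: Σ 2^(-l_i) ≤ 1 for prefix-free code
Calculating: 2^(-3) + 2^(-3) + 2^(-4) + 2^(-4) + 2^(-4) + 2^(-5) + 2^(-6) + 2^(-6) + 2^(-7) + 2^(-7) + 2^(-7)
= 0.125 + 0.125 + 0.0625 + 0.0625 + 0.0625 + 0.03125 + 0.015625 + 0.015625 + 0.0078125 + 0.0078125 + 0.0078125
= 0.5234
Since 0.5234 ≤ 1, prefix-free code exists


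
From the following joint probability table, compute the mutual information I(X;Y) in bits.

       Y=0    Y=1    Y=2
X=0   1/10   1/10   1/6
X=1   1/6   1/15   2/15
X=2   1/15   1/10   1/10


H(X) = 1.5700, H(Y) = 1.5656, H(X,Y) = 3.0989
I(X;Y) = H(X) + H(Y) - H(X,Y) = 0.0366 bits


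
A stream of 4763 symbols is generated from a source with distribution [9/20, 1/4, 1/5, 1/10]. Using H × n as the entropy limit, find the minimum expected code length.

Entropy H = 1.8150 bits/symbol
Minimum bits = H × n = 1.8150 × 4763
= 8644.75 bits


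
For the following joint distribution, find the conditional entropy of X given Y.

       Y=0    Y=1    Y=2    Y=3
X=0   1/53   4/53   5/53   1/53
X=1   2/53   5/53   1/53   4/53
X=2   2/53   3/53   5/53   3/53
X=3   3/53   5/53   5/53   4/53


H(X|Y) = Σ_y p(y) H(X|Y=y)
  p(Y=0) = 8/53, H(X|Y=0) = 1.9056
  p(Y=1) = 17/53, H(X|Y=1) = 1.9713
  p(Y=2) = 16/53, H(X|Y=2) = 1.8232
  p(Y=3) = 12/53, H(X|Y=3) = 1.8554
H(X|Y) = 0.1509×1.9056 + 0.3208×1.9713 + 0.3019×1.8232 + 0.2264×1.8554 = 1.8904 bits


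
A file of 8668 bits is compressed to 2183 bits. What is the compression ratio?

Compression ratio = Original / Compressed
= 8668 / 2183 = 3.97:1


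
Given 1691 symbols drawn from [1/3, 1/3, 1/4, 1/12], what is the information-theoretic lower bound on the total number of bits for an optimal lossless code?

Entropy H = 1.8554 bits/symbol
Minimum bits = H × n = 1.8554 × 1691
= 3137.46 bits


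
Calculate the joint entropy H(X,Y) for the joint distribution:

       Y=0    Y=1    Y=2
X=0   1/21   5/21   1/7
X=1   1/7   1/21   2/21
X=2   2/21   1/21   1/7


H(X,Y) = -Σ p(x,y) log₂ p(x,y)
  p(0,0)=1/21: -0.0476 × log₂(0.0476) = 0.2092
  p(0,1)=5/21: -0.2381 × log₂(0.2381) = 0.4929
  p(0,2)=1/7: -0.1429 × log₂(0.1429) = 0.4011
  p(1,0)=1/7: -0.1429 × log₂(0.1429) = 0.4011
  p(1,1)=1/21: -0.0476 × log₂(0.0476) = 0.2092
  p(1,2)=2/21: -0.0952 × log₂(0.0952) = 0.3231
  p(2,0)=2/21: -0.0952 × log₂(0.0952) = 0.3231
  p(2,1)=1/21: -0.0476 × log₂(0.0476) = 0.2092
  p(2,2)=1/7: -0.1429 × log₂(0.1429) = 0.4011
H(X,Y) = 2.9697 bits


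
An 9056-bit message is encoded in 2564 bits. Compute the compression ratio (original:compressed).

Compression ratio = Original / Compressed
= 9056 / 2564 = 3.53:1


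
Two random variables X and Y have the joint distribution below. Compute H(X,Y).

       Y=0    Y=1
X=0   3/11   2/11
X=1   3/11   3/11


H(X,Y) = -Σ p(x,y) log₂ p(x,y)
  p(0,0)=3/11: -0.2727 × log₂(0.2727) = 0.5112
  p(0,1)=2/11: -0.1818 × log₂(0.1818) = 0.4472
  p(1,0)=3/11: -0.2727 × log₂(0.2727) = 0.5112
  p(1,1)=3/11: -0.2727 × log₂(0.2727) = 0.5112
H(X,Y) = 1.9808 bits


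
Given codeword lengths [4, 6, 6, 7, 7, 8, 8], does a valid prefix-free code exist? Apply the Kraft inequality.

Kraft inequality: Σ 2^(-l_i) ≤ 1 for prefix-free code
Calculating: 2^(-4) + 2^(-6) + 2^(-6) + 2^(-7) + 2^(-7) + 2^(-8) + 2^(-8)
= 0.0625 + 0.015625 + 0.015625 + 0.0078125 + 0.0078125 + 0.00390625 + 0.00390625
= 0.1172
Since 0.1172 ≤ 1, prefix-free code exists


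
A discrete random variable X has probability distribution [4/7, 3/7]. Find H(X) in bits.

H(X) = -Σ p(x) log₂ p(x)
  -4/7 × log₂(4/7) = 0.4613
  -3/7 × log₂(3/7) = 0.5239
H(X) = 0.9852 bits


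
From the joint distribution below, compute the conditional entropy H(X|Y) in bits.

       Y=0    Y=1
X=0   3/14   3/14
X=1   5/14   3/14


H(X|Y) = Σ_y p(y) H(X|Y=y)
  p(Y=0) = 4/7, H(X|Y=0) = 0.9544
  p(Y=1) = 3/7, H(X|Y=1) = 1.0000
H(X|Y) = 0.5714×0.9544 + 0.4286×1.0000 = 0.9740 bits


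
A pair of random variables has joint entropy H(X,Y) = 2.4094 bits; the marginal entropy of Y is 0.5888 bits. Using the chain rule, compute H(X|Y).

Chain rule: H(X,Y) = H(X|Y) + H(Y)
H(X|Y) = H(X,Y) - H(Y) = 2.4094 - 0.5888 = 1.8206 bits


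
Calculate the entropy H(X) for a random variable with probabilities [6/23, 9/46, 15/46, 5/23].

H(X) = -Σ p(x) log₂ p(x)
  -6/23 × log₂(6/23) = 0.5057
  -9/46 × log₂(9/46) = 0.4605
  -15/46 × log₂(15/46) = 0.5272
  -5/23 × log₂(5/23) = 0.4786
H(X) = 1.9720 bits


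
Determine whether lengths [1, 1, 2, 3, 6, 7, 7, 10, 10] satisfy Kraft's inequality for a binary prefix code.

Kraft inequality: Σ 2^(-l_i) ≤ 1 for prefix-free code
Calculating: 2^(-1) + 2^(-1) + 2^(-2) + 2^(-3) + 2^(-6) + 2^(-7) + 2^(-7) + 2^(-10) + 2^(-10)
= 0.5 + 0.5 + 0.25 + 0.125 + 0.015625 + 0.0078125 + 0.0078125 + 0.0009765625 + 0.0009765625
= 1.4082
Since 1.4082 > 1, prefix-free code does not exist


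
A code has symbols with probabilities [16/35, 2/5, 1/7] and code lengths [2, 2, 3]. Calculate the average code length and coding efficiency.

Average length L = Σ p_i × l_i = 2.1429 bits
Entropy H = 1.4461 bits
Efficiency η = H/L × 100% = 67.48%


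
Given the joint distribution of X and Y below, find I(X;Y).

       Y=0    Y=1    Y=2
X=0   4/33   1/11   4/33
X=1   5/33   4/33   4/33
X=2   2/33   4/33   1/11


H(X) = 1.5690, H(Y) = 1.5850, H(X,Y) = 3.1317
I(X;Y) = H(X) + H(Y) - H(X,Y) = 0.0223 bits


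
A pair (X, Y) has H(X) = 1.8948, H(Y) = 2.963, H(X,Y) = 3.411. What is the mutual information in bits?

I(X;Y) = H(X) + H(Y) - H(X,Y)
I(X;Y) = 1.8948 + 2.963 - 3.411 = 1.4468 bits


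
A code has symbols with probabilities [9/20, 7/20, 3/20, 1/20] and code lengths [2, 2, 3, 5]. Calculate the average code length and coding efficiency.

Average length L = Σ p_i × l_i = 2.3000 bits
Entropy H = 1.6751 bits
Efficiency η = H/L × 100% = 72.83%


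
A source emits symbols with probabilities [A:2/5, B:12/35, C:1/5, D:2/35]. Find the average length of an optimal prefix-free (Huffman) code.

Huffman tree construction:
Combine smallest probabilities repeatedly
Resulting codes:
  A: 0 (length 1)
  B: 11 (length 2)
  C: 101 (length 3)
  D: 100 (length 3)
Average length = Σ p(s) × length(s) = 1.8571 bits


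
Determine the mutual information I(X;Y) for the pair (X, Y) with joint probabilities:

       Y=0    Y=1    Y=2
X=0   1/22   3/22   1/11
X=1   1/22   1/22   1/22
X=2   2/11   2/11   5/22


H(X) = 1.3517, H(Y) = 1.5726, H(X,Y) = 2.8974
I(X;Y) = H(X) + H(Y) - H(X,Y) = 0.0269 bits


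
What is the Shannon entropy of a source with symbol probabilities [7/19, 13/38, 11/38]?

H(X) = -Σ p(x) log₂ p(x)
  -7/19 × log₂(7/19) = 0.5307
  -13/38 × log₂(13/38) = 0.5294
  -11/38 × log₂(11/38) = 0.5177
H(X) = 1.5779 bits


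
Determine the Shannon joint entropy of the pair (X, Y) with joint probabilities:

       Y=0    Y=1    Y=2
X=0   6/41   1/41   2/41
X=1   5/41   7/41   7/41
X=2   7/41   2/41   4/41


H(X,Y) = -Σ p(x,y) log₂ p(x,y)
  p(0,0)=6/41: -0.1463 × log₂(0.1463) = 0.4057
  p(0,1)=1/41: -0.0244 × log₂(0.0244) = 0.1307
  p(0,2)=2/41: -0.0488 × log₂(0.0488) = 0.2126
  p(1,0)=5/41: -0.1220 × log₂(0.1220) = 0.3702
  p(1,1)=7/41: -0.1707 × log₂(0.1707) = 0.4354
  p(1,2)=7/41: -0.1707 × log₂(0.1707) = 0.4354
  p(2,0)=7/41: -0.1707 × log₂(0.1707) = 0.4354
  p(2,1)=2/41: -0.0488 × log₂(0.0488) = 0.2126
  p(2,2)=4/41: -0.0976 × log₂(0.0976) = 0.3276
H(X,Y) = 2.9655 bits


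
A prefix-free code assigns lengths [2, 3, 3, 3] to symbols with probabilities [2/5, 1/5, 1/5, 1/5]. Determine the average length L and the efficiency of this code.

Average length L = Σ p_i × l_i = 2.6000 bits
Entropy H = 1.9219 bits
Efficiency η = H/L × 100% = 73.92%


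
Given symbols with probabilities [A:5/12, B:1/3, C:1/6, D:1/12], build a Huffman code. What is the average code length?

Huffman tree construction:
Combine smallest probabilities repeatedly
Resulting codes:
  A: 0 (length 1)
  B: 11 (length 2)
  C: 101 (length 3)
  D: 100 (length 3)
Average length = Σ p(s) × length(s) = 1.8333 bits


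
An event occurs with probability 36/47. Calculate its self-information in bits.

Information content I(x) = -log₂(p(x))
I = -log₂(36/47) = -log₂(0.7660)
I = 0.3847 bits


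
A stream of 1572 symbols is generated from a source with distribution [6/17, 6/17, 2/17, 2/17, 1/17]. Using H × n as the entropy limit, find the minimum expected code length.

Entropy H = 2.0275 bits/symbol
Minimum bits = H × n = 2.0275 × 1572
= 3187.21 bits


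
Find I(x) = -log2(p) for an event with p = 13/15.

Information content I(x) = -log₂(p(x))
I = -log₂(13/15) = -log₂(0.8667)
I = 0.2065 bits


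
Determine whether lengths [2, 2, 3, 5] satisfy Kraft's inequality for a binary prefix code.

Kraft inequality: Σ 2^(-l_i) ≤ 1 for prefix-free code
Calculating: 2^(-2) + 2^(-2) + 2^(-3) + 2^(-5)
= 0.25 + 0.25 + 0.125 + 0.03125
= 0.6562
Since 0.6562 ≤ 1, prefix-free code exists


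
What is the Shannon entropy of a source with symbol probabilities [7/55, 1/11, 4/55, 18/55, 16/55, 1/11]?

H(X) = -Σ p(x) log₂ p(x)
  -7/55 × log₂(7/55) = 0.3785
  -1/11 × log₂(1/11) = 0.3145
  -4/55 × log₂(4/55) = 0.2750
  -18/55 × log₂(18/55) = 0.5274
  -16/55 × log₂(16/55) = 0.5182
  -1/11 × log₂(1/11) = 0.3145
H(X) = 2.3281 bits


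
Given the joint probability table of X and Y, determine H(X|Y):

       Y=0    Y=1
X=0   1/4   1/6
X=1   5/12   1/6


H(X|Y) = Σ_y p(y) H(X|Y=y)
  p(Y=0) = 2/3, H(X|Y=0) = 0.9544
  p(Y=1) = 1/3, H(X|Y=1) = 1.0000
H(X|Y) = 0.6667×0.9544 + 0.3333×1.0000 = 0.9696 bits


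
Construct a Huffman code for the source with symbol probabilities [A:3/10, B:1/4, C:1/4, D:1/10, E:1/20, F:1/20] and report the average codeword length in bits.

Huffman tree construction:
Combine smallest probabilities repeatedly
Resulting codes:
  A: 11 (length 2)
  B: 01 (length 2)
  C: 10 (length 2)
  D: 000 (length 3)
  E: 0010 (length 4)
  F: 0011 (length 4)
Average length = Σ p(s) × length(s) = 2.3000 bits


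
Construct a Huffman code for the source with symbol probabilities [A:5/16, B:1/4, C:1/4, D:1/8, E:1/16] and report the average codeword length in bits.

Huffman tree construction:
Combine smallest probabilities repeatedly
Resulting codes:
  A: 11 (length 2)
  B: 01 (length 2)
  C: 10 (length 2)
  D: 001 (length 3)
  E: 000 (length 3)
Average length = Σ p(s) × length(s) = 2.1875 bits
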